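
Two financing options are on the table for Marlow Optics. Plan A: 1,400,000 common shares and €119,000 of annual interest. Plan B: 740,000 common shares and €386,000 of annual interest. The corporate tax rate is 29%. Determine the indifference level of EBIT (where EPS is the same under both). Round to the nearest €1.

At indifference, (EBIT − 119,000)(1 − t)/1,400,000 = (EBIT − 386,000)(1 − t)/740,000.
Cancelling (1 − t) and cross-multiplying: 740,000·(EBIT − 119,000) = 1,400,000·(EBIT − 386,000).
Solving, EBIT = (386,000·1,400,000 − 119,000·740,000) / (1,400,000 − 740,000) = 452,340,000,000 / 660,000 = 685,363.64.

€685,364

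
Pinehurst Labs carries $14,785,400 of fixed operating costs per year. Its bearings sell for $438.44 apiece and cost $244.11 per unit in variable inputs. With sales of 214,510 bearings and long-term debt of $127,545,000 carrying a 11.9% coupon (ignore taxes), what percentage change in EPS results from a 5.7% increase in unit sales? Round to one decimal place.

Contribution at this volume is 214,510 × $194.33 = $41,685,728.30.
Operating income = contribution − fixed costs = $41,685,728.30 − $14,785,400 = $26,900,328.30.
Interest = $15,177,855.00, so EBIT − I = $11,722,473.30.
DCL = total CM / (EBIT − I) = $41,685,728.30 / $11,722,473.30 = 3.5561.
%ΔEPS = DCL × %ΔSales = 3.5561 × +5.7% = +20.3%.

+20.3%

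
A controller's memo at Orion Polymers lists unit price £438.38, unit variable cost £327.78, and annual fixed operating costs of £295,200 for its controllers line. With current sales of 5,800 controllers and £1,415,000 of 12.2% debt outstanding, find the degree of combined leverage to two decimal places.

Total contribution margin = 5,800 × £110.60 = £641,480.00.
EBIT = £641,480.00 − £295,200 = £346,280.00. Interest = £172,630.00.
DOL = £641,480.00 ÷ £346,280.00 = 1.8525; DFL = £346,280.00 ÷ £173,650.00 = 1.9941.
DCL = DOL × DFL = 1.8525 × 1.9941 = 3.6941.

3.69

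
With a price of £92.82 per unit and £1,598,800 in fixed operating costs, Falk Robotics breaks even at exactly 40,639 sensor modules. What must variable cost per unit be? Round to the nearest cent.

£53.48

At break-even, FC = Q × (P − VC), so P − VC = £1,598,800 ÷ 40,639 = £39.3415.
Variable cost per unit = £92.82 − £39.3415 = £53.48.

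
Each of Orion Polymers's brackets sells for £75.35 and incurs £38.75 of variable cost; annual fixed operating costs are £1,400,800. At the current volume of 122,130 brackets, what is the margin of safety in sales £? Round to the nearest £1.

£6,318,608

Each unit contributes £75.35 − £38.75 = £36.60. Break-even units = £1,400,800 ÷ £36.60 = 38,273.22; break-even revenue = 38,273.22 × £75.35 = £2,883,887.43.
Actual sales revenue = 122,130 × £75.35 = £9,202,495.50.
Margin of safety = £9,202,495.50 − £2,883,887.43 = £6,318,608.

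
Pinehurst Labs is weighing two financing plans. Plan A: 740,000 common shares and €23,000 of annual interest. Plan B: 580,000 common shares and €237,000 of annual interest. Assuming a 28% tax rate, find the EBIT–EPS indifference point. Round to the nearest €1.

€1,012,750

At indifference, (EBIT − 23,000)(1 − t)/740,000 = (EBIT − 237,000)(1 − t)/580,000.
Cancelling (1 − t) and cross-multiplying: 580,000·(EBIT − 23,000) = 740,000·(EBIT − 237,000).
EBIT × (740,000 − 580,000) = 237,000 × 740,000 − 23,000 × 580,000 = 162,040,000,000, so EBIT = 162,040,000,000 ÷ 160,000 = 1,012,750.00.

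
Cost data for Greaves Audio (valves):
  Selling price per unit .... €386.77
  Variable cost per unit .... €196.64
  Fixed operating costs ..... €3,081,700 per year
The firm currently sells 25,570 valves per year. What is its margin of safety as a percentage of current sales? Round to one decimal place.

Unit CM = price − variable cost = €386.77 − €196.64 = €190.13. Break-even units = €3,081,700 ÷ €190.13 = 16,208.38; break-even revenue = 16,208.38 × €386.77 = €6,268,916.58.
Actual sales revenue = 25,570 × €386.77 = €9,889,708.90.
Margin of safety = (€9,889,708.90 − €6,268,916.58) ÷ €9,889,708.90 = 36.6%.

36.6%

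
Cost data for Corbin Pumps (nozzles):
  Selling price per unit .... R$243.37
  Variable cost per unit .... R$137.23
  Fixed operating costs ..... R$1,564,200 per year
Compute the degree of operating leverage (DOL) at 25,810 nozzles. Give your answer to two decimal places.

2.33

Total contribution margin = 25,810 × R$106.14 = R$2,739,473.40.
Operating income = contribution − fixed costs = R$2,739,473.40 − R$1,564,200 = R$1,175,273.40.
Degree of operating leverage = R$2,739,473.40 / R$1,175,273.40 = 2.3309.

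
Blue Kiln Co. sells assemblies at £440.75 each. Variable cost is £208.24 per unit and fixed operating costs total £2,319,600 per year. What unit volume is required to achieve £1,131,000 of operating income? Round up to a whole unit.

14,841 assemblies

Each unit contributes £440.75 − £208.24 = £232.51.
Units = (FC + target) / CM = (£2,319,600 + £1,131,000) / £232.51 = 14,840.65, so 14,841 assemblies.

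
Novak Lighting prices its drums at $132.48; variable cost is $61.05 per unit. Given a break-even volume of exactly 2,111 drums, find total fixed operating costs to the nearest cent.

Each unit contributes $132.48 − $61.05 = $71.43.
Fixed costs = break-even units × CM = 2,111 × $71.43 = $150,788.73.

$150,788.73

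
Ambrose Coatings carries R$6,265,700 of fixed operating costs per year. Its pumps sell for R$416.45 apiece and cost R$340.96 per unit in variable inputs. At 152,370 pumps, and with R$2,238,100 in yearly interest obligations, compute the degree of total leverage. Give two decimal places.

3.84

Total contribution margin = 152,370 × R$75.49 = R$11,502,411.30.
EBIT = R$11,502,411.30 − R$6,265,700 = R$5,236,711.30. Interest = R$2,238,100.00, so EBIT − I = R$2,998,611.30.
DCL = contribution ÷ (EBIT − I) = R$11,502,411.30 ÷ R$2,998,611.30 = 3.8359.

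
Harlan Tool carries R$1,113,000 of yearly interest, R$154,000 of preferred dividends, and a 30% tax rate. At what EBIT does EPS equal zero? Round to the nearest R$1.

Grossing the preferred dividend up to pre-tax terms: R$154,000 / (1 − 0.30) = R$220,000.00.
EPS = 0 when EBIT covers interest plus the pre-tax preferred burden: R$1,113,000 + R$220,000.00 = R$1,333,000.00.

R$1,333,000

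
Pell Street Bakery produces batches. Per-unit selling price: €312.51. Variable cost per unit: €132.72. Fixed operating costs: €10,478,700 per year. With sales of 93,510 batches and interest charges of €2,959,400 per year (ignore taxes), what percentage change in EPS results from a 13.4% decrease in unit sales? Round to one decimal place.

At 93,510 units, contribution = 93,510 × €179.79 = €16,812,162.90.
Subtracting fixed costs: EBIT = €16,812,162.90 − €10,478,700 = €6,333,462.90.
After interest of €2,959,400.00, pre-tax earnings = €3,374,062.90.
Degree of combined leverage = contribution ÷ (EBIT − I) = €16,812,162.90 ÷ €3,374,062.90 = 4.9828.
%ΔEPS = DCL × %ΔSales = 4.9828 × -13.4% = -66.8%.

-66.8%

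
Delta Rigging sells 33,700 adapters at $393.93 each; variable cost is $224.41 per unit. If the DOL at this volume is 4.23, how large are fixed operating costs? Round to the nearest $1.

Total contribution margin = 33,700 × $169.52 = $5,712,824.00.
DOL = contribution / EBIT, so EBIT = $5,712,824.00 / 4.23 = $1,350,549.41.
And FC = contribution − EBIT = $5,712,824.00 − $1,350,549.41 = $4,362,275.

$4,362,275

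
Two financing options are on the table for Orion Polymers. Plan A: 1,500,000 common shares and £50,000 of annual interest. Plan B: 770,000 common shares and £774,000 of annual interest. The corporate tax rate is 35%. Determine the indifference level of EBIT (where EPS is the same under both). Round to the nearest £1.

At indifference, (EBIT − 50,000)(1 − t)/1,500,000 = (EBIT − 774,000)(1 − t)/770,000.
Cancelling (1 − t) and cross-multiplying: 770,000·(EBIT − 50,000) = 1,500,000·(EBIT − 774,000).
EBIT × (1,500,000 − 770,000) = 774,000 × 1,500,000 − 50,000 × 770,000 = 1,122,500,000,000, so EBIT = 1,122,500,000,000 ÷ 730,000 = 1,537,671.23.

£1,537,671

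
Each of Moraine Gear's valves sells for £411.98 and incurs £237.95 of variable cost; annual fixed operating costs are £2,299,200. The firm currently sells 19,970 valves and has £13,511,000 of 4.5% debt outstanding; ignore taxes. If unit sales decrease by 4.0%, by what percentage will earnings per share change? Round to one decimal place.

Contribution at this volume is 19,970 × £174.03 = £3,475,379.10.
EBIT = £3,475,379.10 − £2,299,200 = £1,176,179.10.
After interest of £607,995.00, pre-tax earnings = £568,184.10.
Degree of combined leverage = contribution ÷ (EBIT − I) = £3,475,379.10 ÷ £568,184.10 = 6.1166.
EPS therefore changes by 6.1166 × (-4.0%) = -24.5%.

-24.5%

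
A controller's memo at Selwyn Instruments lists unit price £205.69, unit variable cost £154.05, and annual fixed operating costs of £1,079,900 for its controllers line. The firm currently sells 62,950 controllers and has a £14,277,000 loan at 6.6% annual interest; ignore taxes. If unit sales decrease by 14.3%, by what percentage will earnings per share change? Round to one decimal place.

Contribution at this volume is 62,950 × £51.64 = £3,250,738.00.
EBIT = £3,250,738.00 − £1,079,900 = £2,170,838.00.
Interest = £942,282.00, so EBIT − I = £1,228,556.00.
Degree of combined leverage = contribution ÷ (EBIT − I) = £3,250,738.00 ÷ £1,228,556.00 = 2.6460.
%ΔEPS = DCL × %ΔSales = 2.6460 × -14.3% = -37.8%.

-37.8%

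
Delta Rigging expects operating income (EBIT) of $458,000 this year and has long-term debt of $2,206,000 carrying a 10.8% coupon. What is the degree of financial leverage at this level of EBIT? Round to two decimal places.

Interest = $238,248.00.
DFL = EBIT ÷ (EBIT − I) = $458,000 ÷ ($458,000 − $238,248.00) = $458,000 ÷ $219,752.00 = 2.0842.

2.08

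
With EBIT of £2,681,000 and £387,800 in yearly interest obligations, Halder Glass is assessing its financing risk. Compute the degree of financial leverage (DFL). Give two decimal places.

1.17

Annual interest charges come to £387,800.00.
Degree of financial leverage = EBIT / (EBIT − interest) = £2,681,000 / £2,293,200.00 = 1.1691.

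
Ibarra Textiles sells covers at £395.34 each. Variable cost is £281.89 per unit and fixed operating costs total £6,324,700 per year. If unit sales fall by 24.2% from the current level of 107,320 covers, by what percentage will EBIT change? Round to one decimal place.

Contribution at this volume is 107,320 × £113.45 = £12,175,454.00.
EBIT = £12,175,454.00 − £6,324,700 = £5,850,754.00.
Degree of operating leverage = £12,175,454.00 / £5,850,754.00 = 2.0810.
So EBIT moves 2.0810 × (-24.2%) = -50.4%.

-50.4%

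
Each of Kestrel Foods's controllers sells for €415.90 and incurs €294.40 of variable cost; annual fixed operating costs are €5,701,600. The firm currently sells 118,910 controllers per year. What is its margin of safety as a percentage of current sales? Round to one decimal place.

60.5%

Contribution margin per unit = €415.90 − €294.40 = €121.50. Break-even units = €5,701,600 ÷ €121.50 = 46,926.75; break-even revenue = 46,926.75 × €415.90 = €19,516,834.90.
Current sales = 118,910 × €415.90 = €49,454,669.00.
Margin of safety = (€49,454,669.00 − €19,516,834.90) ÷ €49,454,669.00 = 60.5%.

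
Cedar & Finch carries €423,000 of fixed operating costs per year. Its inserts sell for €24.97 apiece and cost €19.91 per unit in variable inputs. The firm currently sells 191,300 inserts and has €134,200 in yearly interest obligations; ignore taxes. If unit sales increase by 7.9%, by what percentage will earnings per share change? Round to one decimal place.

+18.6%

At 191,300 units, contribution = 191,300 × €5.06 = €967,978.00.
EBIT = €967,978.00 − €423,000 = €544,978.00.
Interest = €134,200.00, so EBIT − I = €410,778.00.
Degree of combined leverage = contribution ÷ (EBIT − I) = €967,978.00 ÷ €410,778.00 = 2.3565.
%ΔEPS = DCL × %ΔSales = 2.3565 × +7.9% = +18.6%.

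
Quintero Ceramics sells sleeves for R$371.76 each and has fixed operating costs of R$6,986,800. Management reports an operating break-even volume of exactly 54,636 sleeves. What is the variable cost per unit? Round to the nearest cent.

Contribution per unit must be FC / Q = R$6,986,800 / 54,636 = R$127.8791.
Variable cost per unit = R$371.76 − R$127.8791 = R$243.88.

R$243.88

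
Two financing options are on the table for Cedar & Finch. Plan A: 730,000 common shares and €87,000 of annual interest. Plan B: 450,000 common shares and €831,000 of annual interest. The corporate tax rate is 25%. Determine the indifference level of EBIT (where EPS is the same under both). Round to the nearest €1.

At indifference, (EBIT − 87,000)(1 − t)/730,000 = (EBIT − 831,000)(1 − t)/450,000.
The (1 − t) factor cancels: (EBIT − 87,000) × 450,000 = (EBIT − 831,000) × 730,000.
EBIT × (730,000 − 450,000) = 831,000 × 730,000 − 87,000 × 450,000 = 567,480,000,000, so EBIT = 567,480,000,000 ÷ 280,000 = 2,026,714.29.

€2,026,714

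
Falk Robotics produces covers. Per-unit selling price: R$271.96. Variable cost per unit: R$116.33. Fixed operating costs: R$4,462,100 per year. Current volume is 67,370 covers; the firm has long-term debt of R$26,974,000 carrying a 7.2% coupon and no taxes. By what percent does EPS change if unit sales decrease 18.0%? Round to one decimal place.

Total contribution margin = 67,370 × R$155.63 = R$10,484,793.10.
Subtracting fixed costs: EBIT = R$10,484,793.10 − R$4,462,100 = R$6,022,693.10.
Interest = R$1,942,128.00, so EBIT − I = R$4,080,565.10.
Degree of combined leverage = contribution ÷ (EBIT − I) = R$10,484,793.10 ÷ R$4,080,565.10 = 2.5694.
EPS therefore changes by 2.5694 × (-18.0%) = -46.3%.

-46.3%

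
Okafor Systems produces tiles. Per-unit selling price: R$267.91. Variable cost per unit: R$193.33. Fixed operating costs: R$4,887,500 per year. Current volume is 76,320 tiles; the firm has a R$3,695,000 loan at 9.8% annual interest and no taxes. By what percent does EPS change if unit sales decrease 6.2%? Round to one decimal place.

Contribution at this volume is 76,320 × R$74.58 = R$5,691,945.60.
Operating income = contribution − fixed costs = R$5,691,945.60 − R$4,887,500 = R$804,445.60.
Interest = R$362,110.00, so EBIT − I = R$442,335.60.
DCL = total CM / (EBIT − I) = R$5,691,945.60 / R$442,335.60 = 12.8679.
%ΔEPS = DCL × %ΔSales = 12.8679 × -6.2% = -79.8%.

-79.8%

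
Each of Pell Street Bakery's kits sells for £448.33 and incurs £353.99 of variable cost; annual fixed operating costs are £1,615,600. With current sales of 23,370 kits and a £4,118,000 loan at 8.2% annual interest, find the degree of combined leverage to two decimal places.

Total contribution margin = 23,370 × £94.34 = £2,204,725.80.
Subtracting fixed costs: EBIT = £2,204,725.80 − £1,615,600 = £589,125.80. Interest = £337,676.00.
DOL = £2,204,725.80 ÷ £589,125.80 = 3.7424; DFL = £589,125.80 ÷ £251,449.80 = 2.3429.
DCL = DOL × DFL = 3.7424 × 2.3429 = 8.7681.

8.77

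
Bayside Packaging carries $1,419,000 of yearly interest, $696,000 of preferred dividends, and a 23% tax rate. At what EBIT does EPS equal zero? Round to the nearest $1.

$2,322,896

Preferred dividends are paid after tax, so their pre-tax equivalent is $696,000 ÷ (1 − 0.23) = $903,896.10.
EPS = 0 when EBIT covers interest plus the pre-tax preferred burden: $1,419,000 + $903,896.10 = $2,322,896.10.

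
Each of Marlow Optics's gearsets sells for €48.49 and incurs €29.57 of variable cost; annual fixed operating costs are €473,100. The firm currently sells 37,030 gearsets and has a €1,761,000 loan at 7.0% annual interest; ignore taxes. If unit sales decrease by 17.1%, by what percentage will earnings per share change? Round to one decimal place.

At 37,030 units, contribution = 37,030 × €18.92 = €700,607.60.
EBIT = €700,607.60 − €473,100 = €227,507.60.
After interest of €123,270.00, pre-tax earnings = €104,237.60.
Degree of combined leverage = contribution ÷ (EBIT − I) = €700,607.60 ÷ €104,237.60 = 6.7213.
EPS therefore changes by 6.7213 × (-17.1%) = -114.9%.

-114.9%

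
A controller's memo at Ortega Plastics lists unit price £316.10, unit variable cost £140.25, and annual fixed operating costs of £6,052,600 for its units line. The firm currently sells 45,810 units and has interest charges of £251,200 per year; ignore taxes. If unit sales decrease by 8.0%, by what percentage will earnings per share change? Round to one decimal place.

-36.8%

Total contribution margin = 45,810 × £175.85 = £8,055,688.50.
Subtracting fixed costs: EBIT = £8,055,688.50 − £6,052,600 = £2,003,088.50.
Interest = £251,200.00, so EBIT − I = £1,751,888.50.
DCL = total CM / (EBIT − I) = £8,055,688.50 / £1,751,888.50 = 4.5983.
EPS therefore changes by 4.5983 × (-8.0%) = -36.8%.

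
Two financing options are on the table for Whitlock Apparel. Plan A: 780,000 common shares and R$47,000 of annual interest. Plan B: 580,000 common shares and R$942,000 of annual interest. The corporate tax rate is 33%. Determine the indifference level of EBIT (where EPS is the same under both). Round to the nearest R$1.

At indifference, (EBIT − 47,000)(1 − t)/780,000 = (EBIT − 942,000)(1 − t)/580,000.
Cancelling (1 − t) and cross-multiplying: 580,000·(EBIT − 47,000) = 780,000·(EBIT − 942,000).
Solving, EBIT = (942,000·780,000 − 47,000·580,000) / (780,000 − 580,000) = 707,500,000,000 / 200,000 = 3,537,500.00.

R$3,537,500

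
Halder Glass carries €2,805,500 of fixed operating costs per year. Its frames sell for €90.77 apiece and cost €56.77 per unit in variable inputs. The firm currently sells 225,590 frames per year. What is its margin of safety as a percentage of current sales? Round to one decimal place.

63.4%

Contribution margin per unit = €90.77 − €56.77 = €34.00. Break-even units = €2,805,500 ÷ €34.00 = 82,514.71; break-even revenue = 82,514.71 × €90.77 = €7,489,859.85.
Actual sales revenue = 225,590 × €90.77 = €20,476,804.30.
Margin of safety = (€20,476,804.30 − €7,489,859.85) ÷ €20,476,804.30 = 63.4%.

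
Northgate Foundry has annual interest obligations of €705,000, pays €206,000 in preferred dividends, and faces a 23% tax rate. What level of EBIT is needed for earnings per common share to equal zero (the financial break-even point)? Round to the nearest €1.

€972,532

Grossing the preferred dividend up to pre-tax terms: €206,000 / (1 − 0.23) = €267,532.47.
Financial break-even EBIT = interest + D_p ÷ (1 − t) = €705,000 + €267,532.47 = €972,532.47.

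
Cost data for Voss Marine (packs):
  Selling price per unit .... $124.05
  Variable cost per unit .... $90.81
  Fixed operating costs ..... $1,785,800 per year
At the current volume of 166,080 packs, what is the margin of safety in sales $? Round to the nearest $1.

Unit CM = price − variable cost = $124.05 − $90.81 = $33.24. Break-even units = $1,785,800 ÷ $33.24 = 53,724.43; break-even revenue = 53,724.43 × $124.05 = $6,664,515.34.
Current sales = 166,080 × $124.05 = $20,602,224.00.
Margin of safety = $20,602,224.00 − $6,664,515.34 = $13,937,709.

$13,937,709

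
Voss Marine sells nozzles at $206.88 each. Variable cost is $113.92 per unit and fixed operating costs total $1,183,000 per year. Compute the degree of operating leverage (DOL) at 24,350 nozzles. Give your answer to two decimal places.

2.09

At 24,350 units, contribution = 24,350 × $92.96 = $2,263,576.00.
Operating income = contribution − fixed costs = $2,263,576.00 − $1,183,000 = $1,080,576.00.
DOL = contribution ÷ EBIT = $2,263,576.00 ÷ $1,080,576.00 = 2.0948.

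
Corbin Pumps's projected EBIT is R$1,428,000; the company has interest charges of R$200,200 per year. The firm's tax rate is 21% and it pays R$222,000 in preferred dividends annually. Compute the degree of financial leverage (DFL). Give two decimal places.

1.51

Interest = R$200,200.00.
Pre-tax preferred-dividend burden = R$222,000 ÷ (1 − 0.21) = R$281,012.66.
DFL = EBIT ÷ [EBIT − I − D_p/(1−t)] = R$1,428,000 ÷ [R$1,428,000 − R$200,200.00 − R$281,012.66] = R$1,428,000 ÷ R$946,787.34 = 1.5083.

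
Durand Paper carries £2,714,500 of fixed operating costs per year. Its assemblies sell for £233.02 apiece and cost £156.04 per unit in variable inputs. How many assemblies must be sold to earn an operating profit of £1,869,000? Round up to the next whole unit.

59,542 assemblies

Unit CM = price − variable cost = £233.02 − £156.04 = £76.98.
Units = (FC + target) / CM = (£2,714,500 + £1,869,000) / £76.98 = 59,541.44, so 59,542 assemblies.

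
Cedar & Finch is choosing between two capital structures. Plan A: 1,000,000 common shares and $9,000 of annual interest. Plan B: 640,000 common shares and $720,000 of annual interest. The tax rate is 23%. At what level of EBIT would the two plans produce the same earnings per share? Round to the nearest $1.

At indifference, (EBIT − 9,000)(1 − t)/1,000,000 = (EBIT − 720,000)(1 − t)/640,000.
Cancelling (1 − t) and cross-multiplying: 640,000·(EBIT − 9,000) = 1,000,000·(EBIT − 720,000).
EBIT × (1,000,000 − 640,000) = 720,000 × 1,000,000 − 9,000 × 640,000 = 714,240,000,000, so EBIT = 714,240,000,000 ÷ 360,000 = 1,984,000.00.

$1,984,000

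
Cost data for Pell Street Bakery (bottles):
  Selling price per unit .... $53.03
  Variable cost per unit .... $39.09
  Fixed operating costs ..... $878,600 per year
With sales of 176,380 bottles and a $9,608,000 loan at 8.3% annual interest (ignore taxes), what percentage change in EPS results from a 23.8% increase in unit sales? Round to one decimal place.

+74.8%

Total contribution margin = 176,380 × $13.94 = $2,458,737.20.
Subtracting fixed costs: EBIT = $2,458,737.20 − $878,600 = $1,580,137.20.
Interest = $797,464.00, so EBIT − I = $782,673.20.
DCL = total CM / (EBIT − I) = $2,458,737.20 / $782,673.20 = 3.1415.
EPS therefore changes by 3.1415 × (+23.8%) = +74.8%.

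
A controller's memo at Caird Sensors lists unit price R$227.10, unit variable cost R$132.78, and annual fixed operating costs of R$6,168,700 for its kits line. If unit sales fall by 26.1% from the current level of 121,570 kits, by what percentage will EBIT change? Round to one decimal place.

Contribution at this volume is 121,570 × R$94.32 = R$11,466,482.40.
Subtracting fixed costs: EBIT = R$11,466,482.40 − R$6,168,700 = R$5,297,782.40.
DOL = contribution ÷ EBIT = R$11,466,482.40 ÷ R$5,297,782.40 = 2.1644.
%ΔEBIT = DOL × %ΔSales = 2.1644 × -26.1% = -56.5%.

-56.5%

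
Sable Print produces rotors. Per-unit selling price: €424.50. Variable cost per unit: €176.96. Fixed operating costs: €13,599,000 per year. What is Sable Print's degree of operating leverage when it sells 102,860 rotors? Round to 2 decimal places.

Total contribution margin = 102,860 × €247.54 = €25,461,964.40.
Operating income = contribution − fixed costs = €25,461,964.40 − €13,599,000 = €11,862,964.40.
So DOL = total CM / EBIT = €25,461,964.40 / €11,862,964.40 = 2.1463.

2.15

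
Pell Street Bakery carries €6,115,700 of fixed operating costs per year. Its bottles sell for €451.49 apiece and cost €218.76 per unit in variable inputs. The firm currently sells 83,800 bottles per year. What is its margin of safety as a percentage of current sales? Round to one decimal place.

68.6%

Unit CM = price − variable cost = €451.49 − €218.76 = €232.73. Break-even units = €6,115,700 ÷ €232.73 = 26,278.09; break-even revenue = 26,278.09 × €451.49 = €11,864,295.08.
Current sales = 83,800 × €451.49 = €37,834,862.00.
Margin of safety = (€37,834,862.00 − €11,864,295.08) ÷ €37,834,862.00 = 68.6%.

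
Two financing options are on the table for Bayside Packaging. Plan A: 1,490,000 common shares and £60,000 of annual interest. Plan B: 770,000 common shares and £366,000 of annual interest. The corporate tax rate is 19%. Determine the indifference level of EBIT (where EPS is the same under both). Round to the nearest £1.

Set EPS_A = EPS_B: (EBIT − £60,000)(1 − 0.19) ÷ 1,490,000 = (EBIT − £366,000)(1 − 0.19) ÷ 770,000.
Cancelling (1 − t) and cross-multiplying: 770,000·(EBIT − 60,000) = 1,490,000·(EBIT − 366,000).
Solving, EBIT = (366,000·1,490,000 − 60,000·770,000) / (1,490,000 − 770,000) = 499,140,000,000 / 720,000 = 693,250.00.

£693,250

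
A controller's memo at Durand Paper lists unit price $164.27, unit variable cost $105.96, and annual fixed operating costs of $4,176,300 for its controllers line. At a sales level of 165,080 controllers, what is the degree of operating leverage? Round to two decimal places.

1.77

Contribution at this volume is 165,080 × $58.31 = $9,625,814.80.
Operating income = contribution − fixed costs = $9,625,814.80 − $4,176,300 = $5,449,514.80.
Degree of operating leverage = $9,625,814.80 / $5,449,514.80 = 1.7664.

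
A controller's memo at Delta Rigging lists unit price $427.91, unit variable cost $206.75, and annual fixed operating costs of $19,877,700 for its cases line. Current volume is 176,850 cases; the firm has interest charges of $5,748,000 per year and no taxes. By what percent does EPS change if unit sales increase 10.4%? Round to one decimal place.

+30.2%

Contribution at this volume is 176,850 × $221.16 = $39,112,146.00.
Subtracting fixed costs: EBIT = $39,112,146.00 − $19,877,700 = $19,234,446.00.
After interest of $5,748,000.00, pre-tax earnings = $13,486,446.00.
DCL = total CM / (EBIT − I) = $39,112,146.00 / $13,486,446.00 = 2.9001.
EPS therefore changes by 2.9001 × (+10.4%) = +30.2%.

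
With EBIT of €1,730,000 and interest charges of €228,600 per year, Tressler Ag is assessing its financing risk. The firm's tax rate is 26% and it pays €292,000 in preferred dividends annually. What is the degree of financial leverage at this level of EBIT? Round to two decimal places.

Interest = €228,600.00.
Preferred dividends grossed up pre-tax: €292,000 / (1 − 0.26) = €394,594.59.
DFL = EBIT ÷ [EBIT − I − D_p/(1−t)] = €1,730,000 ÷ [€1,730,000 − €228,600.00 − €394,594.59] = €1,730,000 ÷ €1,106,805.41 = 1.5631.

1.56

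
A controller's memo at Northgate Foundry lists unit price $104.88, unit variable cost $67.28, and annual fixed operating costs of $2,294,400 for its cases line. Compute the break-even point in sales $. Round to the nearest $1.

CM per unit = $104.88 − $67.28 = $37.60; CM ratio = $37.60 / $104.88 = 0.3585.
Break-even sales = FC ÷ CM ratio = $2,294,400 × $104.88 / $37.60 = $6,399,911.

$6,399,911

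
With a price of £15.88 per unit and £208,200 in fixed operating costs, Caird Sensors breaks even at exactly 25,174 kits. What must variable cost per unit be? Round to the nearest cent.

Contribution per unit must be FC / Q = £208,200 / 25,174 = £8.2704.
Variable cost per unit = £15.88 − £8.2704 = £7.61.

£7.61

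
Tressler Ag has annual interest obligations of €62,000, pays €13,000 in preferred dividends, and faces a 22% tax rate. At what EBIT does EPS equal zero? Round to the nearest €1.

Preferred dividends are paid after tax, so their pre-tax equivalent is €13,000 ÷ (1 − 0.22) = €16,666.67.
EPS = 0 when EBIT covers interest plus the pre-tax preferred burden: €62,000 + €16,666.67 = €78,666.67.

€78,667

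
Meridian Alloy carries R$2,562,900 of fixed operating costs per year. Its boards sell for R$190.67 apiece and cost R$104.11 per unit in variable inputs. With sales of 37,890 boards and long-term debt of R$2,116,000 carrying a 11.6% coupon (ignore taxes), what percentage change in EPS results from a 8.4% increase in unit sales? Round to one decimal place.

Total contribution margin = 37,890 × R$86.56 = R$3,279,758.40.
EBIT = R$3,279,758.40 − R$2,562,900 = R$716,858.40.
After interest of R$245,456.00, pre-tax earnings = R$471,402.40.
DCL = total CM / (EBIT − I) = R$3,279,758.40 / R$471,402.40 = 6.9574.
EPS therefore changes by 6.9574 × (+8.4%) = +58.4%.

+58.4%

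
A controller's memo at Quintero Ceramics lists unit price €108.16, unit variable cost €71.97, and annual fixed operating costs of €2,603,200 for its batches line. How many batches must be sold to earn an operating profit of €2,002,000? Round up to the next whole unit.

127,251 batches

Each unit contributes €108.16 − €71.97 = €36.19.
Required volume = (fixed costs + target profit) ÷ CM = (€2,603,200 + €2,002,000) ÷ €36.19 = 127,250.62, so 127,251 batches.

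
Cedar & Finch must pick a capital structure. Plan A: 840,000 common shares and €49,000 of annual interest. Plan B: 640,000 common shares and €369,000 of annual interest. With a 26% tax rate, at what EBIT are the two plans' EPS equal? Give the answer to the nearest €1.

At indifference, (EBIT − 49,000)(1 − t)/840,000 = (EBIT − 369,000)(1 − t)/640,000.
Cancelling (1 − t) and cross-multiplying: 640,000·(EBIT − 49,000) = 840,000·(EBIT − 369,000).
EBIT × (840,000 − 640,000) = 369,000 × 840,000 − 49,000 × 640,000 = 278,600,000,000, so EBIT = 278,600,000,000 ÷ 200,000 = 1,393,000.00.

€1,393,000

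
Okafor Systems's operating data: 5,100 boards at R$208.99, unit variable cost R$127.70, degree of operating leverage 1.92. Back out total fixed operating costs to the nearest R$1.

R$198,652

Contribution at this volume is 5,100 × R$81.29 = R$414,579.00.
Since DOL = CM ÷ EBIT, EBIT = R$414,579.00 ÷ 1.92 = R$215,926.56.
Fixed costs = CM − EBIT = R$414,579.00 − R$215,926.56 = R$198,652.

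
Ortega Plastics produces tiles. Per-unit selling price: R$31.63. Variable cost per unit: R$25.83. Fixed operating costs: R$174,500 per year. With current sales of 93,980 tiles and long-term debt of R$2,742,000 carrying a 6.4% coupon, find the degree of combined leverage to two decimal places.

Total contribution margin = 93,980 × R$5.80 = R$545,084.00.
Subtracting fixed costs: EBIT = R$545,084.00 − R$174,500 = R$370,584.00. Interest = R$175,488.00, so EBIT − I = R$195,096.00.
DCL = contribution ÷ (EBIT − I) = R$545,084.00 ÷ R$195,096.00 = 2.7939.

2.79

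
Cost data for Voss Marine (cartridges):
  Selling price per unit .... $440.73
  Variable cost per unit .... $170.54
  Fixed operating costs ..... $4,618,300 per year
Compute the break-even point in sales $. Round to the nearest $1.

Contribution margin per unit = $440.73 − $170.54 = $270.19, a CM ratio of $270.19 ÷ $440.73 = 0.6131.
Break-even sales = FC ÷ CM ratio = $4,618,300 × $440.73 / $270.19 = $7,533,304.

$7,533,304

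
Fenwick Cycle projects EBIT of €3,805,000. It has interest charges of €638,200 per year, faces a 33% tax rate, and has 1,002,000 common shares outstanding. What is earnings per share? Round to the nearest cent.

Pre-tax income = €3,805,000 − €638,200.00 = €3,166,800.00.
Net income = €3,166,800.00 × (1 − 0.33) = €2,121,756.00.
EPS = €2,121,756.00 ÷ 1,002,000 = €2.12.

€2.12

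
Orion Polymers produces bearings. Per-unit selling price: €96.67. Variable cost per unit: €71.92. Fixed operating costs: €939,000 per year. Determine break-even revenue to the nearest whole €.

Contribution margin per unit = €96.67 − €71.92 = €24.75, a CM ratio of €24.75 ÷ €96.67 = 0.2560.
Break-even revenue = fixed costs × price ÷ CM = €939,000 × €96.67 ÷ €24.75 = €3,667,601.

€3,667,601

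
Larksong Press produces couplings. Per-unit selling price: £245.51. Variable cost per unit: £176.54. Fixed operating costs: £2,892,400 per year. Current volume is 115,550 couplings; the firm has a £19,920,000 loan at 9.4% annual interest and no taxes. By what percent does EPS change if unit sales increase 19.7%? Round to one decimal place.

+49.0%

At 115,550 units, contribution = 115,550 × £68.97 = £7,969,483.50.
Subtracting fixed costs: EBIT = £7,969,483.50 − £2,892,400 = £5,077,083.50.
Interest = £1,872,480.00, so EBIT − I = £3,204,603.50.
Degree of combined leverage = contribution ÷ (EBIT − I) = £7,969,483.50 ÷ £3,204,603.50 = 2.4869.
%ΔEPS = DCL × %ΔSales = 2.4869 × +19.7% = +49.0%.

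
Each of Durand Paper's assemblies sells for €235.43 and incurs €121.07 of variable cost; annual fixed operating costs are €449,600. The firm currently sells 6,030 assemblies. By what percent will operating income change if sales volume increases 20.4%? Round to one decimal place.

Total contribution margin = 6,030 × €114.36 = €689,590.80.
EBIT = €689,590.80 − €449,600 = €239,990.80.
DOL = contribution ÷ EBIT = €689,590.80 ÷ €239,990.80 = 2.8734.
Operating income changes by 2.8734 × +20.4% = +58.6%.

+58.6%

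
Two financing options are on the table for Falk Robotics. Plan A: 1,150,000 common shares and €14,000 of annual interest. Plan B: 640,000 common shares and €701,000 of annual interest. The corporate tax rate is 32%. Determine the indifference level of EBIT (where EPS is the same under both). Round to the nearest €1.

€1,563,118

Set EPS_A = EPS_B: (EBIT − €14,000)(1 − 0.32) ÷ 1,150,000 = (EBIT − €701,000)(1 − 0.32) ÷ 640,000.
Cancelling (1 − t) and cross-multiplying: 640,000·(EBIT − 14,000) = 1,150,000·(EBIT − 701,000).
Solving, EBIT = (701,000·1,150,000 − 14,000·640,000) / (1,150,000 − 640,000) = 797,190,000,000 / 510,000 = 1,563,117.65.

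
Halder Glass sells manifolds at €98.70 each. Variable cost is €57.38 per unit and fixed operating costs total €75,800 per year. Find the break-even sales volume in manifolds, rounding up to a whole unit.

1,835 manifolds

Unit CM = price − variable cost = €98.70 − €57.38 = €41.32.
Break-even Q = €75,800 / €41.32 = 1,834.46 → 1,835 manifolds.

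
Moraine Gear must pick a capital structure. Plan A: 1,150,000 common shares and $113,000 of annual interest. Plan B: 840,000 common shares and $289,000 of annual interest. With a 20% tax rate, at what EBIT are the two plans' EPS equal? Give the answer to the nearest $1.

$765,903

Set EPS_A = EPS_B: (EBIT − $113,000)(1 − 0.20) ÷ 1,150,000 = (EBIT − $289,000)(1 − 0.20) ÷ 840,000.
The (1 − t) factor cancels: (EBIT − 113,000) × 840,000 = (EBIT − 289,000) × 1,150,000.
EBIT × (1,150,000 − 840,000) = 289,000 × 1,150,000 − 113,000 × 840,000 = 237,430,000,000, so EBIT = 237,430,000,000 ÷ 310,000 = 765,903.23.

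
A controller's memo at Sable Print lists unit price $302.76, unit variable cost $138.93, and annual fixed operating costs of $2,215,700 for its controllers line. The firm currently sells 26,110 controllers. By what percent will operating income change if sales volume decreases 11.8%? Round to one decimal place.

-24.5%

At 26,110 units, contribution = 26,110 × $163.83 = $4,277,601.30.
Operating income = contribution − fixed costs = $4,277,601.30 − $2,215,700 = $2,061,901.30.
DOL = contribution ÷ EBIT = $4,277,601.30 ÷ $2,061,901.30 = 2.0746.
So EBIT moves 2.0746 × (-11.8%) = -24.5%.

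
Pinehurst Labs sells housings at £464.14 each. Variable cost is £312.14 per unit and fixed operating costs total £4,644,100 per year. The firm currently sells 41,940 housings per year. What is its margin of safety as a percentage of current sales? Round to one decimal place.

27.2%

Contribution margin per unit = £464.14 − £312.14 = £152.00. Break-even units = £4,644,100 ÷ £152.00 = 30,553.29; break-even revenue = 30,553.29 × £464.14 = £14,181,003.78.
Current sales = 41,940 × £464.14 = £19,466,031.60.
Margin of safety = (£19,466,031.60 − £14,181,003.78) ÷ £19,466,031.60 = 27.2%.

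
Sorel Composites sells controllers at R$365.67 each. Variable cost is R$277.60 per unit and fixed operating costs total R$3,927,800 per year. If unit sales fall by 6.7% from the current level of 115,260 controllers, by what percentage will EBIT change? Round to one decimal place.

-10.9%

Total contribution margin = 115,260 × R$88.07 = R$10,150,948.20.
Operating income = contribution − fixed costs = R$10,150,948.20 − R$3,927,800 = R$6,223,148.20.
Degree of operating leverage = R$10,150,948.20 / R$6,223,148.20 = 1.6312.
%ΔEBIT = DOL × %ΔSales = 1.6312 × -6.7% = -10.9%.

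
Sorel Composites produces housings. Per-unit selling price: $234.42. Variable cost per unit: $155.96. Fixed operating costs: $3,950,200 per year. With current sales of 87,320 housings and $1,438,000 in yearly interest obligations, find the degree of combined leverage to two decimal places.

4.68

Contribution at this volume is 87,320 × $78.46 = $6,851,127.20.
Subtracting fixed costs: EBIT = $6,851,127.20 − $3,950,200 = $2,900,927.20. Interest = $1,438,000.00, so EBIT − I = $1,462,927.20.
Degree of total leverage = total CM / (EBIT − interest) = $6,851,127.20 / $1,462,927.20 = 4.6832.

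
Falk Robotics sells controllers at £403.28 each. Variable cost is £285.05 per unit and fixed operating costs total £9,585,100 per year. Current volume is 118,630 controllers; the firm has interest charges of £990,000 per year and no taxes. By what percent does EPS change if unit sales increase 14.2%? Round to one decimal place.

Contribution at this volume is 118,630 × £118.23 = £14,025,624.90.
EBIT = £14,025,624.90 − £9,585,100 = £4,440,524.90.
Interest = £990,000.00, so EBIT − I = £3,450,524.90.
DCL = total CM / (EBIT − I) = £14,025,624.90 / £3,450,524.90 = 4.0648.
%ΔEPS = DCL × %ΔSales = 4.0648 × +14.2% = +57.7%.

+57.7%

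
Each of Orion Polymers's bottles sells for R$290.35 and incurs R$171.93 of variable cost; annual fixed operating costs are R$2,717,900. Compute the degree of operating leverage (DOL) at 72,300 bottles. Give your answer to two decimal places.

1.47

Total contribution margin = 72,300 × R$118.42 = R$8,561,766.00.
EBIT = R$8,561,766.00 − R$2,717,900 = R$5,843,866.00.
Degree of operating leverage = R$8,561,766.00 / R$5,843,866.00 = 1.4651.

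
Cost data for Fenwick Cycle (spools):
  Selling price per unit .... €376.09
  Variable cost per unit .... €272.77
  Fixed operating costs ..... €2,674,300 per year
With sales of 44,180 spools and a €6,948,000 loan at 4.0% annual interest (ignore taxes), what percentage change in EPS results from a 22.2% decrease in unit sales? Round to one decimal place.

At 44,180 units, contribution = 44,180 × €103.32 = €4,564,677.60.
Operating income = contribution − fixed costs = €4,564,677.60 − €2,674,300 = €1,890,377.60.
Interest = €277,920.00, so EBIT − I = €1,612,457.60.
DCL = total CM / (EBIT − I) = €4,564,677.60 / €1,612,457.60 = 2.8309.
%ΔEPS = DCL × %ΔSales = 2.8309 × -22.2% = -62.8%.

-62.8%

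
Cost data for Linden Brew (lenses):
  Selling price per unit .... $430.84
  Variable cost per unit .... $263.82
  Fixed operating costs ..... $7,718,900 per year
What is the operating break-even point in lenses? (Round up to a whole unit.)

Each unit contributes $430.84 − $263.82 = $167.02.
Units to break even: $7,718,900 ÷ $167.02 = 46,215.42, rounded up to 46,216.

46,216 lenses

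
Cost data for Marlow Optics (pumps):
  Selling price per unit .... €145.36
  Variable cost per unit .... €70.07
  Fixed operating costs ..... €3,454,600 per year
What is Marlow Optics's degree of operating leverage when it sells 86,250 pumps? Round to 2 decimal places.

2.14

At 86,250 units, contribution = 86,250 × €75.29 = €6,493,762.50.
Operating income = contribution − fixed costs = €6,493,762.50 − €3,454,600 = €3,039,162.50.
Degree of operating leverage = €6,493,762.50 / €3,039,162.50 = 2.1367.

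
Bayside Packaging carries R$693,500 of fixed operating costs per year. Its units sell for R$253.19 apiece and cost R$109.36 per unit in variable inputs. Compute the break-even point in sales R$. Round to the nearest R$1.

R$1,220,797

CM per unit = R$253.19 − R$109.36 = R$143.83; CM ratio = R$143.83 / R$253.19 = 0.5681.
Break-even sales = FC ÷ CM ratio = R$693,500 × R$253.19 / R$143.83 = R$1,220,797.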